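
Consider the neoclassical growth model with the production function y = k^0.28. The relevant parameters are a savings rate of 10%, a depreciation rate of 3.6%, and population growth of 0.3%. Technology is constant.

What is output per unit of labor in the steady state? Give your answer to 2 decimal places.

y* = 1.44

In steady state, investment equals break-even investment: s·k^α = (n + δ)·k.
Dividing both sides by k: k^(1−α) = s / (n + δ).
k^0.72 = 0.10 / (0.003 + 0.036) = 0.10 / 0.039 = 2.5641
k* = 2.5641^(1/0.72) ≈ 3.6980
y* = (k*)^α = 3.6980^0.28 ≈ 1.4422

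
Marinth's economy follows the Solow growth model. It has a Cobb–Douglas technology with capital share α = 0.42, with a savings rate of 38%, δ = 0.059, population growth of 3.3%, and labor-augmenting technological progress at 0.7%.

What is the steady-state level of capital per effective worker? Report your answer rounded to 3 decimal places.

Steady state requires s·f(k) = (n + g + δ)·k, i.e. s·k^α = (n + g + δ)·k.
Dividing both sides by k: k^(1−α) = s / (n + g + δ).
k^0.58 = 0.38 / (0.033 + 0.007 + 0.059) = 0.38 / 0.099 = 3.8384
k* = 3.8384^(1/0.58) ≈ 10.1661

k* = 10.166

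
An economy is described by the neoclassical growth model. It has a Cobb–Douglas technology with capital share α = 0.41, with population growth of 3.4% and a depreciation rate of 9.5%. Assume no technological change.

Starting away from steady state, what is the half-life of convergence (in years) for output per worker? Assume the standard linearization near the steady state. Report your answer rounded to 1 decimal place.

Near the steady state the convergence rate is λ = (1 − α)(n + δ).
λ = (1 − 0.41) × 0.129 = 0.59 × 0.129 = 0.07611
Half-life = ln 2 / λ = 0.6931 / 0.07611 ≈ 9.11 years

half-life ≈ 9.1 years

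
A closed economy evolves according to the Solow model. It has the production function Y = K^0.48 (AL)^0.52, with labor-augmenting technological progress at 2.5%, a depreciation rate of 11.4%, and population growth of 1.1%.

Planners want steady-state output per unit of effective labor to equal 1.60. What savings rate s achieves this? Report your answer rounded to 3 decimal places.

s ≈ 0.250

In steady state, investment equals break-even investment: s·k^α = (n + g + δ)·k.
Since y* = [s/(n + g + δ)]^(α/(1−α)), we have s/(n + g + δ) = (y*)^((1−α)/α) = 1.60^1.0833 = 1.6639.
Therefore s = 1.6639 × (n + g + δ) = 1.6639 × 0.150 = 0.2496.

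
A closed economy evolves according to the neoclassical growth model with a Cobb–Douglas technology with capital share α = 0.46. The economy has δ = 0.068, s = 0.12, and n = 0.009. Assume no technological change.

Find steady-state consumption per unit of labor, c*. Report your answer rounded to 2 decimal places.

c* = 1.28

In steady state, investment equals break-even investment: s·k^α = (n + δ)·k.
Rearranging, k^(1−α) = s / (n + δ).
k^0.54 = 0.12 / (0.009 + 0.068) = 0.12 / 0.077 = 1.5584
k* = 1.5584^(1/0.54) ≈ 2.2741
y* = (k*)^α = 2.2741^0.46 ≈ 1.4593
c* = (1 − s)·y* = (1 − 0.12) × 1.4593 ≈ 1.2842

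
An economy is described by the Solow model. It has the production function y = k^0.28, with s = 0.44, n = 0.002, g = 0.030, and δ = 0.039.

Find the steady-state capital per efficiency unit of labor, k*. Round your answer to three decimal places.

k* = 12.597

In steady state, investment equals break-even investment: s·k^α = (n + g + δ)·k.
Dividing both sides by k: k^(1−α) = s / (n + g + δ).
k^0.72 = 0.44 / (0.002 + 0.030 + 0.039) = 0.44 / 0.071 = 6.1972
k* = 6.1972^(1/0.72) ≈ 12.5971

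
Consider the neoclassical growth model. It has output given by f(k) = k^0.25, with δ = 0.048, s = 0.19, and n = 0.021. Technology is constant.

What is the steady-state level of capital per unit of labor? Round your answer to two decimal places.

k* = 3.86

Steady state requires s·f(k) = (n + δ)·k, i.e. s·k^α = (n + δ)·k.
Rearranging, k^(1−α) = s / (n + δ).
k^0.75 = 0.19 / (0.021 + 0.048) = 0.19 / 0.069 = 2.7536
k* = 2.7536^(1/0.75) ≈ 3.8595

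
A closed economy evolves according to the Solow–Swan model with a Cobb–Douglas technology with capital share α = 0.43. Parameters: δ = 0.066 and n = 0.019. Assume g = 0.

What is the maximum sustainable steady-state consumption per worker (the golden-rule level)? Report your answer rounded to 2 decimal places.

At the golden rule, f'(k) = n + δ, so α·k^(α−1) = n + δ and k_gold = (α/(n + δ))^(1/(1−α)).
k_gold = (0.43/0.085)^(1/0.57) = 5.0588^1.7544 ≈ 17.1862
c_gold = f(k_gold) − (n + δ)·k_gold = 3.3972 − 0.085×17.1862 ≈ 1.9364

c_gold ≈ 1.94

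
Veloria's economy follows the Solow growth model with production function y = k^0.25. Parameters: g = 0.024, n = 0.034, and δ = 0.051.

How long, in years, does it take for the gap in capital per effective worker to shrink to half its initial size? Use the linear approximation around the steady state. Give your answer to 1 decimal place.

half-life ≈ 8.5 years

Near the steady state the convergence rate is λ = (1 − α)(n + g + δ).
λ = (1 − 0.25) × 0.109 = 0.75 × 0.109 = 0.08175
Half-life = ln 2 / λ = 0.6931 / 0.08175 ≈ 8.48 years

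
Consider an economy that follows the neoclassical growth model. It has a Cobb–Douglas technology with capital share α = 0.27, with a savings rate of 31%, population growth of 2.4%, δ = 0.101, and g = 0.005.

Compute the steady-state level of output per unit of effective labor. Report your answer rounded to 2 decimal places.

y* ≈ 1.38

In steady state, investment equals break-even investment: s·k^α = (n + g + δ)·k.
Dividing both sides by k: k^(1−α) = s / (n + g + δ).
k^0.73 = 0.31 / (0.024 + 0.005 + 0.101) = 0.31 / 0.130 = 2.3846
k* = 2.3846^(1/0.73) ≈ 3.2886
y* = (k*)^α = 3.2886^0.27 ≈ 1.3791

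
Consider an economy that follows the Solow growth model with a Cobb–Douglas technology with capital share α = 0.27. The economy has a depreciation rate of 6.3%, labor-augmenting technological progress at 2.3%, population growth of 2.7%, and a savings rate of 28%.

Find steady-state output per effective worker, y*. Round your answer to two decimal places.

Steady state requires s·f(k) = (n + g + δ)·k, i.e. s·k^α = (n + g + δ)·k.
Dividing both sides by k: k^(1−α) = s / (n + g + δ).
k^0.73 = 0.28 / (0.027 + 0.023 + 0.063) = 0.28 / 0.113 = 2.4779
k* = 2.4779^(1/0.73) ≈ 3.4661
y* = (k*)^α = 3.4661^0.27 ≈ 1.3988

y* = 1.40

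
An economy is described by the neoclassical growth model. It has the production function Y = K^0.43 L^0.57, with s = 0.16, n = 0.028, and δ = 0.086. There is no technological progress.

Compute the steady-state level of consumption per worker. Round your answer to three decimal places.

c* = 1.085

At the steady state, Δk = 0, so s·k^α = (n + δ)·k.
Rearranging, k^(1−α) = s / (n + δ).
k^0.57 = 0.16 / (0.028 + 0.086) = 0.16 / 0.114 = 1.4035
k* = 1.4035^(1/0.57) ≈ 1.8125
y* = (k*)^α = 1.8125^0.43 ≈ 1.2914
c* = (1 − s)·y* = (1 − 0.16) × 1.2914 ≈ 1.0848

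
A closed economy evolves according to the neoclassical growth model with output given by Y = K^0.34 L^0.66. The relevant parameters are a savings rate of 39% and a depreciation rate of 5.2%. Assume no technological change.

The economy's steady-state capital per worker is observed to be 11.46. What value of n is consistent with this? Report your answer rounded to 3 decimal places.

n ≈ 0.026

In steady state, investment equals break-even investment: s·k^α = (n + δ)·k.
So s / (n + δ) = (k*)^(1−α) = 11.46^0.66 = 5.0011.
Therefore n + δ = s / 5.0011 = 0.39 / 5.0011 = 0.0780, so n = 0.0780 − 0.052 = 0.0260.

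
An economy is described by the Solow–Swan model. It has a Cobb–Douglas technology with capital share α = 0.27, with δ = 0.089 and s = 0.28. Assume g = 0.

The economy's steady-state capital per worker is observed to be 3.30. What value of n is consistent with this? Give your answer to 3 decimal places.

n ≈ 0.028

Steady state requires s·f(k) = (n + δ)·k, i.e. s·k^α = (n + δ)·k.
So s / (n + δ) = (k*)^(1−α) = 3.30^0.73 = 2.3906.
Therefore n + δ = s / 2.3906 = 0.28 / 2.3906 = 0.1171, so n = 0.1171 − 0.089 = 0.0281.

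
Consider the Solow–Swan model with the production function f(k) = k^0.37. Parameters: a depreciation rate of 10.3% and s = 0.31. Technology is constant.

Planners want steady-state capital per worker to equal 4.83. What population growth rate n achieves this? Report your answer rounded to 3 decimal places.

n ≈ 0.012

Steady state requires s·f(k) = (n + δ)·k, i.e. s·k^α = (n + δ)·k.
So s / (n + δ) = (k*)^(1−α) = 4.83^0.63 = 2.6970.
Therefore n + δ = s / 2.6970 = 0.31 / 2.6970 = 0.1149, so n = 0.1149 − 0.103 = 0.0119.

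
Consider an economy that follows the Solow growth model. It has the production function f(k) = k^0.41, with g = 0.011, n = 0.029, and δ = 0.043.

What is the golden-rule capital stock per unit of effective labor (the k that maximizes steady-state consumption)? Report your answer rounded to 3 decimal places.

k_gold ≈ 14.989

The golden rule sets f'(k) = n + g + δ, i.e. α·k^(α−1) = n + g + δ.
So k^(1−α) = α / (n + g + δ) = 0.41 / 0.083 = 4.9398.
k_gold = 4.9398^(1/0.59) ≈ 14.9892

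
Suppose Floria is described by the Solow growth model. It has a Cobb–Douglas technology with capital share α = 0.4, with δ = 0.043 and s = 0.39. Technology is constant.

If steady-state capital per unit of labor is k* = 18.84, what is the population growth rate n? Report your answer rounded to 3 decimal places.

n ≈ 0.024

At the steady state, Δk = 0, so s·k^α = (n + δ)·k.
So s / (n + δ) = (k*)^(1−α) = 18.84^0.6 = 5.8217.
Therefore n + δ = s / 5.8217 = 0.39 / 5.8217 = 0.0670, so n = 0.0670 − 0.043 = 0.0240.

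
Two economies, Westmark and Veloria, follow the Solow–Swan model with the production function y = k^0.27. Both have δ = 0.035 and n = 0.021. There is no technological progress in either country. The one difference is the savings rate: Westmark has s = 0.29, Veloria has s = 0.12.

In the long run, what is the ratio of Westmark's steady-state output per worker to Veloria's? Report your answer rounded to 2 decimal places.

Steady-state y* = [s/(n + δ)]^(α/(1−α)), so the ratio is [ (s_W/(n + δ)_W) / (s_V/(n + δ)_V) ]^0.3699.
s_W/(n + δ)_W = 0.29/0.056 = 5.1786; s_V/(n + δ)_V = 0.12/0.056 = 2.1429.
Ratio = (5.1786/2.1429)^0.3699 = 2.4166^0.3699 ≈ 1.3859

y*_W / y*_V ≈ 1.39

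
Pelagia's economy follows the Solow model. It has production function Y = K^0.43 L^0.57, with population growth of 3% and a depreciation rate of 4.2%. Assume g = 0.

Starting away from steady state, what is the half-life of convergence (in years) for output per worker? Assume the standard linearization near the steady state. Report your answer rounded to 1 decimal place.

t_½ ≈ 16.9 years

Near the steady state the convergence rate is λ = (1 − α)(n + δ).
λ = (1 − 0.43) × 0.072 = 0.57 × 0.072 = 0.04104
Half-life = ln 2 / λ = 0.6931 / 0.04104 ≈ 16.89 years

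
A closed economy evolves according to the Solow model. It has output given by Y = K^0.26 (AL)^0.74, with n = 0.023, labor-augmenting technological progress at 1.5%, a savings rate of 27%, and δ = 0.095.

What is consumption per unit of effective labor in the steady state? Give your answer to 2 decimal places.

c* ≈ 0.94

At the steady state, Δk = 0, so s·k^α = (n + g + δ)·k.
Rearranging, k^(1−α) = s / (n + g + δ).
k^0.74 = 0.27 / (0.023 + 0.015 + 0.095) = 0.27 / 0.133 = 2.0301
k* = 2.0301^(1/0.74) ≈ 2.6035
y* = (k*)^α = 2.6035^0.26 ≈ 1.2825
c* = (1 − s)·y* = (1 − 0.27) × 1.2825 ≈ 0.9362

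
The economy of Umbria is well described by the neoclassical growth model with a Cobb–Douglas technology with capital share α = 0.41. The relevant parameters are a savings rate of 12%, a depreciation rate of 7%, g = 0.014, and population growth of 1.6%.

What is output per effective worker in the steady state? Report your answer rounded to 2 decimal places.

y* ≈ 1.14

At the steady state, Δk = 0, so s·k^α = (n + g + δ)·k.
Dividing both sides by k: k^(1−α) = s / (n + g + δ).
k^0.59 = 0.12 / (0.016 + 0.014 + 0.070) = 0.12 / 0.100 = 1.2000
k* = 1.2000^(1/0.59) ≈ 1.3621
y* = (k*)^α = 1.3621^0.41 ≈ 1.1351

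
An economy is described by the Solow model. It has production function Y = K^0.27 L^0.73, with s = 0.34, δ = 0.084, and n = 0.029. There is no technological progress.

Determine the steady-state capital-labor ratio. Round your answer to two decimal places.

In steady state, investment equals break-even investment: s·k^α = (n + δ)·k.
Dividing both sides by k: k^(1−α) = s / (n + δ).
k^0.73 = 0.34 / (0.029 + 0.084) = 0.34 / 0.113 = 3.0088
k* = 3.0088^(1/0.73) ≈ 4.5220

k* ≈ 4.52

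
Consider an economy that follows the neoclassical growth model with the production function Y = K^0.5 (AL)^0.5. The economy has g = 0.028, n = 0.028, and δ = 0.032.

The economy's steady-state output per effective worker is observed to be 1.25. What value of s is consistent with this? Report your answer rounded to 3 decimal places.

In steady state, investment equals break-even investment: s·k^α = (n + g + δ)·k.
Since y* = [s/(n + g + δ)]^(α/(1−α)), we have s/(n + g + δ) = (y*)^((1−α)/α) = 1.25^1 = 1.2500.
Therefore s = 1.2500 × (n + g + δ) = 1.2500 × 0.088 = 0.1100.

s ≈ 0.110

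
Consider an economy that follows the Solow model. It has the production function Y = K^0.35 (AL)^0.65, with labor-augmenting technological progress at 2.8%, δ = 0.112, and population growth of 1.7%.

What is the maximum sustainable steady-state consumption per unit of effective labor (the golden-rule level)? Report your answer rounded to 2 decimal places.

c_gold ≈ 1.00

At the golden rule, f'(k) = n + g + δ, so α·k^(α−1) = n + g + δ and k_gold = (α/(n + g + δ))^(1/(1−α)).
k_gold = (0.35/0.157)^(1/0.65) = 2.2293^1.5385 ≈ 3.4329
c_gold = f(k_gold) − (n + g + δ)·k_gold = 1.5399 − 0.157×3.4329 ≈ 1.0009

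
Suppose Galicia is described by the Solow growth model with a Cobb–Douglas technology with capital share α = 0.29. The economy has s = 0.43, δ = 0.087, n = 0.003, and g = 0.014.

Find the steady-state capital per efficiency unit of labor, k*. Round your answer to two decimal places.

Steady state requires s·f(k) = (n + g + δ)·k, i.e. s·k^α = (n + g + δ)·k.
Dividing both sides by k: k^(1−α) = s / (n + g + δ).
k^0.71 = 0.43 / (0.003 + 0.014 + 0.087) = 0.43 / 0.104 = 4.1346
k* = 4.1346^(1/0.71) ≈ 7.3827

k* = 7.38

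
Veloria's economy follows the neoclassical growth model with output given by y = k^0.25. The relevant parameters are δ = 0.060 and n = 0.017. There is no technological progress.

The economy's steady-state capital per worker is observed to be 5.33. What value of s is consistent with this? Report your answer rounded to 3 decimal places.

Steady state requires s·f(k) = (n + δ)·k, i.e. s·k^α = (n + δ)·k.
So s / (n + δ) = (k*)^(1−α) = 5.33^0.75 = 3.5079.
Therefore s = 3.5079 × (n + δ) = 3.5079 × 0.077 = 0.2701.

s ≈ 0.270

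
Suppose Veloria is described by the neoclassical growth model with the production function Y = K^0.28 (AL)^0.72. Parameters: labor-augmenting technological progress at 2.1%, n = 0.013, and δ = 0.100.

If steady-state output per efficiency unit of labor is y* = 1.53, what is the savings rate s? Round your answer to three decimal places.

At the steady state, Δk = 0, so s·k^α = (n + g + δ)·k.
Since y* = [s/(n + g + δ)]^(α/(1−α)), we have s/(n + g + δ) = (y*)^((1−α)/α) = 1.53^2.5714 = 2.9848.
Therefore s = 2.9848 × (n + g + δ) = 2.9848 × 0.134 = 0.4000.

s ≈ 0.400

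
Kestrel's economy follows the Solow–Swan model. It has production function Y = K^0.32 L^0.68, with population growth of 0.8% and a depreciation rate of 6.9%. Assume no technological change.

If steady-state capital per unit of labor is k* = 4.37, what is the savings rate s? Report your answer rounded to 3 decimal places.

s ≈ 0.210

At the steady state, Δk = 0, so s·k^α = (n + δ)·k.
So s / (n + δ) = (k*)^(1−α) = 4.37^0.68 = 2.7260.
Therefore s = 2.7260 × (n + δ) = 2.7260 × 0.077 = 0.2099.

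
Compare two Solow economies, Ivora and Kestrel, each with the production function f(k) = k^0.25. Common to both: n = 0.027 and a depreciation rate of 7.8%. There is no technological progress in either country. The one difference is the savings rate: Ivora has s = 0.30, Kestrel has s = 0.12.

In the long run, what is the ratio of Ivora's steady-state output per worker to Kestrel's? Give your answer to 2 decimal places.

Steady-state y* = [s/(n + δ)]^(α/(1−α)), so the ratio is [ (s_I/(n + δ)_I) / (s_K/(n + δ)_K) ]^0.3333.
s_I/(n + δ)_I = 0.30/0.105 = 2.8571; s_K/(n + δ)_K = 0.12/0.105 = 1.1429.
Ratio = (2.8571/1.1429)^0.3333 = 2.4999^0.3333 ≈ 1.3571

ratio ≈ 1.36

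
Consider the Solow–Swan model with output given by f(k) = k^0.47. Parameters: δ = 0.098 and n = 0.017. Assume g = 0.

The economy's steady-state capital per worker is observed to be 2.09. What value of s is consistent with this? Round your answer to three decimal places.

Steady state requires s·f(k) = (n + δ)·k, i.e. s·k^α = (n + δ)·k.
So s / (n + δ) = (k*)^(1−α) = 2.09^0.53 = 1.4780.
Therefore s = 1.4780 × (n + δ) = 1.4780 × 0.115 = 0.1700.

s ≈ 0.170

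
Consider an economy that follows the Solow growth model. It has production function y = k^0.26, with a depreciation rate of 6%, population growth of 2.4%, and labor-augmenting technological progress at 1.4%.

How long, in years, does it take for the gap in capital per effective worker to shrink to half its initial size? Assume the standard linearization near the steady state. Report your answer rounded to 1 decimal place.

Near the steady state the convergence rate is λ = (1 − α)(n + g + δ).
λ = (1 − 0.26) × 0.098 = 0.74 × 0.098 = 0.07252
Half-life = ln 2 / λ = 0.6931 / 0.07252 ≈ 9.56 years

about 9.6 years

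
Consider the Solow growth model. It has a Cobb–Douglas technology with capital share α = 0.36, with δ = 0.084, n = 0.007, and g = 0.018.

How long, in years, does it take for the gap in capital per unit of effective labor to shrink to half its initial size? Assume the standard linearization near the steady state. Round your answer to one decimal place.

Near the steady state the convergence rate is λ = (1 − α)(n + g + δ).
λ = (1 − 0.36) × 0.109 = 0.64 × 0.109 = 0.06976
Half-life = ln 2 / λ = 0.6931 / 0.06976 ≈ 9.94 years

t_½ ≈ 9.9 years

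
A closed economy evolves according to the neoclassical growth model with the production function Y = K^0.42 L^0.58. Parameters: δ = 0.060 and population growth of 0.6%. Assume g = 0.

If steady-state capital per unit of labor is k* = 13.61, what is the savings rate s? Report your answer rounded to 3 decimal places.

Steady state requires s·f(k) = (n + δ)·k, i.e. s·k^α = (n + δ)·k.
So s / (n + δ) = (k*)^(1−α) = 13.61^0.58 = 4.5461.
Therefore s = 4.5461 × (n + δ) = 4.5461 × 0.066 = 0.3000.

s ≈ 0.300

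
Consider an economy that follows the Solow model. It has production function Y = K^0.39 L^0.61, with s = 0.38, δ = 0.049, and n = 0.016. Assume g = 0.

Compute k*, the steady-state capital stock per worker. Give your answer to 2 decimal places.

Steady state requires s·f(k) = (n + δ)·k, i.e. s·k^α = (n + δ)·k.
Rearranging, k^(1−α) = s / (n + δ).
k^0.61 = 0.38 / (0.016 + 0.049) = 0.38 / 0.065 = 5.8462
k* = 5.8462^(1/0.61) ≈ 18.0788

k* = 18.08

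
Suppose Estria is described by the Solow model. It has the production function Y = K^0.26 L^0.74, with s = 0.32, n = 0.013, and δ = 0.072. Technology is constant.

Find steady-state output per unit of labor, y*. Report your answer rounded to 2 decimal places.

y* ≈ 1.59

In steady state, investment equals break-even investment: s·k^α = (n + δ)·k.
Rearranging, k^(1−α) = s / (n + δ).
k^0.74 = 0.32 / (0.013 + 0.072) = 0.32 / 0.085 = 3.7647
k* = 3.7647^(1/0.74) ≈ 5.9981
y* = (k*)^α = 5.9981^0.26 ≈ 1.5932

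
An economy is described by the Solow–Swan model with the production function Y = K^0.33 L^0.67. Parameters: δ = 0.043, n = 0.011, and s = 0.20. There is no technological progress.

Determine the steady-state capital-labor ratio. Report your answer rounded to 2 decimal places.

Steady state requires s·f(k) = (n + δ)·k, i.e. s·k^α = (n + δ)·k.
Dividing both sides by k: k^(1−α) = s / (n + δ).
k^0.67 = 0.20 / (0.011 + 0.043) = 0.20 / 0.054 = 3.7037
k* = 3.7037^(1/0.67) ≈ 7.0585

k* ≈ 7.06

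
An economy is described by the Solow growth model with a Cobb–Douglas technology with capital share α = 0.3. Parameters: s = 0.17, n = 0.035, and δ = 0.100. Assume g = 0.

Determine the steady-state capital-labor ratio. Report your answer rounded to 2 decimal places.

k* ≈ 1.39

Steady state requires s·f(k) = (n + δ)·k, i.e. s·k^α = (n + δ)·k.
Rearranging, k^(1−α) = s / (n + δ).
k^0.7 = 0.17 / (0.035 + 0.100) = 0.17 / 0.135 = 1.2593
k* = 1.2593^(1/0.7) ≈ 1.3901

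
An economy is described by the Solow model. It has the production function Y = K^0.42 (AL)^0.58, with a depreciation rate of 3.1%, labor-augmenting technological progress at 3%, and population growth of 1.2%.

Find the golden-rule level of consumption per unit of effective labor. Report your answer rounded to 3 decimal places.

c_gold ≈ 2.059

At the golden rule, f'(k) = n + g + δ, so α·k^(α−1) = n + g + δ and k_gold = (α/(n + g + δ))^(1/(1−α)).
k_gold = (0.42/0.073)^(1/0.58) = 5.7534^1.7241 ≈ 20.4261
c_gold = f(k_gold) − (n + g + δ)·k_gold = 3.5504 − 0.073×20.4261 ≈ 2.0593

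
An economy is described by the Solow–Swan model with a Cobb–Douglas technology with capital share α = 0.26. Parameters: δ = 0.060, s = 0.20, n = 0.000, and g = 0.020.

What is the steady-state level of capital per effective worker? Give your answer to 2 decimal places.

k* = 3.45

Steady state requires s·f(k) = (n + g + δ)·k, i.e. s·k^α = (n + g + δ)·k.
Dividing both sides by k: k^(1−α) = s / (n + g + δ).
k^0.74 = 0.20 / (0.000 + 0.020 + 0.060) = 0.20 / 0.080 = 2.5000
k* = 2.5000^(1/0.74) ≈ 3.4495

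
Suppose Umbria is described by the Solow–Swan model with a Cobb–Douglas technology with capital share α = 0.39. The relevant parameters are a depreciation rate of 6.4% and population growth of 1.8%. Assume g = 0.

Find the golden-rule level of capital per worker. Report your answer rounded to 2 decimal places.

The golden rule sets f'(k) = n + δ, i.e. α·k^(α−1) = n + δ.
So k^(1−α) = α / (n + δ) = 0.39 / 0.082 = 4.7561.
k_gold = 4.7561^(1/0.61) ≈ 12.8898

k_gold ≈ 12.89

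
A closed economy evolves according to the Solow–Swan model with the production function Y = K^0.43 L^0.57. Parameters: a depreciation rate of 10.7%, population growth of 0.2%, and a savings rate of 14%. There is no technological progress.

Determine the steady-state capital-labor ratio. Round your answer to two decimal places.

In steady state, investment equals break-even investment: s·k^α = (n + δ)·k.
Rearranging, k^(1−α) = s / (n + δ).
k^0.57 = 0.14 / (0.002 + 0.107) = 0.14 / 0.109 = 1.2844
k* = 1.2844^(1/0.57) ≈ 1.5513

k* = 1.55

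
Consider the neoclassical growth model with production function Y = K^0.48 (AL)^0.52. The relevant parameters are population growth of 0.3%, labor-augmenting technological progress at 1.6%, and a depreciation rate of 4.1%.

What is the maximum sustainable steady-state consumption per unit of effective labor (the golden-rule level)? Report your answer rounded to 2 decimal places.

c_gold ≈ 3.55

At the golden rule, f'(k) = n + g + δ, so α·k^(α−1) = n + g + δ and k_gold = (α/(n + g + δ))^(1/(1−α)).
k_gold = (0.48/0.060)^(1/0.52) = 8.0000^1.9231 ≈ 54.5422
c_gold = f(k_gold) − (n + g + δ)·k_gold = 6.8176 − 0.060×54.5422 ≈ 3.5451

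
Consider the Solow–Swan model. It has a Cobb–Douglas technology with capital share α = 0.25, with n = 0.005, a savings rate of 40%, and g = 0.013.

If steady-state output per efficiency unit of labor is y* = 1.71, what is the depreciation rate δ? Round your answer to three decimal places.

Steady state requires s·f(k) = (n + g + δ)·k, i.e. s·k^α = (n + g + δ)·k.
Since y* = [s/(n + g + δ)]^(α/(1−α)), we have s/(n + g + δ) = (y*)^((1−α)/α) = 1.71^3 = 5.0002.
Therefore n + g + δ = s / 5.0002 = 0.40 / 5.0002 = 0.0800, so δ = 0.0800 − 0.018 = 0.0620.

δ ≈ 0.062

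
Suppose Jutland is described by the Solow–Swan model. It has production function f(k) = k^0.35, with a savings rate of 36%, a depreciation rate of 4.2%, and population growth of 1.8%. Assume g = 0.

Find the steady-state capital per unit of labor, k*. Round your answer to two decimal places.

k* ≈ 15.75

In steady state, investment equals break-even investment: s·k^α = (n + δ)·k.
Dividing both sides by k: k^(1−α) = s / (n + δ).
k^0.65 = 0.36 / (0.018 + 0.042) = 0.36 / 0.060 = 6.0000
k* = 6.0000^(1/0.65) ≈ 15.7455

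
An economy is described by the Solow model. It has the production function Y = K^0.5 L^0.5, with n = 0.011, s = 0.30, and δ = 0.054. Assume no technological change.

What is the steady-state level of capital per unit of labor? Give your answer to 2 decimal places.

k* = 21.30

In steady state, investment equals break-even investment: s·k^α = (n + δ)·k.
Rearranging, k^(1−α) = s / (n + δ).
k^0.5 = 0.30 / (0.011 + 0.054) = 0.30 / 0.065 = 4.6154
k* = 4.6154^(1/0.5) ≈ 21.3019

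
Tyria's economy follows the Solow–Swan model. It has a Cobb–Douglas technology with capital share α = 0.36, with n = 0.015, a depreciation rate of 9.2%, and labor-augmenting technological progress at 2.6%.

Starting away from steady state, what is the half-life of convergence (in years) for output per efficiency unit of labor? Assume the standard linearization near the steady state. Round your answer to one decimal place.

Near the steady state the convergence rate is λ = (1 − α)(n + g + δ).
λ = (1 − 0.36) × 0.133 = 0.64 × 0.133 = 0.08512
Half-life = ln 2 / λ = 0.6931 / 0.08512 ≈ 8.14 years

t_½ ≈ 8.1 years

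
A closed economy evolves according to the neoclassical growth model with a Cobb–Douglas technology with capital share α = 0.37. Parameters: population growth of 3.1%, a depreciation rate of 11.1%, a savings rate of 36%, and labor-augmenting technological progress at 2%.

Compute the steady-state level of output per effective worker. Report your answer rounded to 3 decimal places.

Steady state requires s·f(k) = (n + g + δ)·k, i.e. s·k^α = (n + g + δ)·k.
Dividing both sides by k: k^(1−α) = s / (n + g + δ).
k^0.63 = 0.36 / (0.031 + 0.020 + 0.111) = 0.36 / 0.162 = 2.2222
k* = 2.2222^(1/0.63) ≈ 3.5518
y* = (k*)^α = 3.5518^0.37 ≈ 1.5983

y* ≈ 1.598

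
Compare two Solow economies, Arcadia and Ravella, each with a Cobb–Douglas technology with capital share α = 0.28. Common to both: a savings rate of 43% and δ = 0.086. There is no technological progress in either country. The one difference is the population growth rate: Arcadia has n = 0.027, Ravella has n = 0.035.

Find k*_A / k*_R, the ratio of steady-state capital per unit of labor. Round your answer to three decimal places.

Steady-state k* = [s/(n + δ)]^(1/(1−α)), so the ratio is [ (s_A/(n + δ)_A) / (s_R/(n + δ)_R) ]^1.3889.
s_A/(n + δ)_A = 0.43/0.113 = 3.8053; s_R/(n + δ)_R = 0.43/0.121 = 3.5537.
Ratio = (3.8053/3.5537)^1.3889 = 1.0708^1.3889 ≈ 1.0997

k*_A / k*_R ≈ 1.100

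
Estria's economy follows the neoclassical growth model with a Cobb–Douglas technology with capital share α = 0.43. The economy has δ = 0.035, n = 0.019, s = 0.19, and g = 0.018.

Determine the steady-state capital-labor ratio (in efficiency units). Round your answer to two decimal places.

k* ≈ 5.49

At the steady state, Δk = 0, so s·k^α = (n + g + δ)·k.
Dividing both sides by k: k^(1−α) = s / (n + g + δ).
k^0.57 = 0.19 / (0.019 + 0.018 + 0.035) = 0.19 / 0.072 = 2.6389
k* = 2.6389^(1/0.57) ≈ 5.4870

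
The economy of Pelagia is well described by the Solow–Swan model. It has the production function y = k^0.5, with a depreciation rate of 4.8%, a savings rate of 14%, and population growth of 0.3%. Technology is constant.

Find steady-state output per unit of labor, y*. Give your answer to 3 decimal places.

At the steady state, Δk = 0, so s·k^α = (n + δ)·k.
Rearranging, k^(1−α) = s / (n + δ).
k^0.5 = 0.14 / (0.003 + 0.048) = 0.14 / 0.051 = 2.7451
k* = 2.7451^(1/0.5) ≈ 7.5356
y* = (k*)^α = 7.5356^0.5 ≈ 2.7451

y* ≈ 2.745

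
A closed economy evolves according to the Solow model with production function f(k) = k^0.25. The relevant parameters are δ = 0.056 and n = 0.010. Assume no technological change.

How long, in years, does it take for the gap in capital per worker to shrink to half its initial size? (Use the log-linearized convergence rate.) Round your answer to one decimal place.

Near the steady state the convergence rate is λ = (1 − α)(n + δ).
λ = (1 − 0.25) × 0.066 = 0.75 × 0.066 = 0.0495
Half-life = ln 2 / λ = 0.6931 / 0.0495 ≈ 14.00 years

half-life ≈ 14.0 years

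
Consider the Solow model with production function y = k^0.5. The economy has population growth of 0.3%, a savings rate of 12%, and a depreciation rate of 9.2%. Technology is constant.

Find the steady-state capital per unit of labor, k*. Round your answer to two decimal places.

k* ≈ 1.60

In steady state, investment equals break-even investment: s·k^α = (n + δ)·k.
Rearranging, k^(1−α) = s / (n + δ).
k^0.5 = 0.12 / (0.003 + 0.092) = 0.12 / 0.095 = 1.2632
k* = 1.2632^(1/0.5) ≈ 1.5957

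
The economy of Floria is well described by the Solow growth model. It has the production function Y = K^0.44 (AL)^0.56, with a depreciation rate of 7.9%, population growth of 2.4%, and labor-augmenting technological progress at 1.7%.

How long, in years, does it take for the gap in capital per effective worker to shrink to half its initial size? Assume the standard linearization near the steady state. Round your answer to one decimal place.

half-life ≈ 10.3 years

Near the steady state the convergence rate is λ = (1 − α)(n + g + δ).
λ = (1 − 0.44) × 0.120 = 0.56 × 0.120 = 0.0672
Half-life = ln 2 / λ = 0.6931 / 0.0672 ≈ 10.31 years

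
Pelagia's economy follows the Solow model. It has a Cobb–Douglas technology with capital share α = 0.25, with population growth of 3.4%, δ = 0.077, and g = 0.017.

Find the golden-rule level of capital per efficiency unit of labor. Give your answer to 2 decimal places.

k_gold ≈ 2.44

The golden rule sets f'(k) = n + g + δ, i.e. α·k^(α−1) = n + g + δ.
So k^(1−α) = α / (n + g + δ) = 0.25 / 0.128 = 1.9531.
k_gold = 1.9531^(1/0.75) ≈ 2.4414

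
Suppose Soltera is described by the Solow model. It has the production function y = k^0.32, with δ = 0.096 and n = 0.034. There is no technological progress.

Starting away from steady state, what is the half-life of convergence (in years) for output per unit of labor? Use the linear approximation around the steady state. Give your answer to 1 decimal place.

about 7.8 years

Near the steady state the convergence rate is λ = (1 − α)(n + δ).
λ = (1 − 0.32) × 0.130 = 0.68 × 0.130 = 0.0884
Half-life = ln 2 / λ = 0.6931 / 0.0884 ≈ 7.84 years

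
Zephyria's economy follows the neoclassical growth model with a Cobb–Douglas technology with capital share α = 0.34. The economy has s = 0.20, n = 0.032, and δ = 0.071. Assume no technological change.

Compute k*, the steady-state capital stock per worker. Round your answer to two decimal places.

At the steady state, Δk = 0, so s·k^α = (n + δ)·k.
Rearranging, k^(1−α) = s / (n + δ).
k^0.66 = 0.20 / (0.032 + 0.071) = 0.20 / 0.103 = 1.9417
k* = 1.9417^(1/0.66) ≈ 2.7330

k* = 2.73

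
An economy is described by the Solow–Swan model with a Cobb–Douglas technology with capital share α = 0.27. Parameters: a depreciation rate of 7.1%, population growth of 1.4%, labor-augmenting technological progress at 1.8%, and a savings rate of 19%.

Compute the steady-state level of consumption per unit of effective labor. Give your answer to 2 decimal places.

In steady state, investment equals break-even investment: s·k^α = (n + g + δ)·k.
Rearranging, k^(1−α) = s / (n + g + δ).
k^0.73 = 0.19 / (0.014 + 0.018 + 0.071) = 0.19 / 0.103 = 1.8447
k* = 1.8447^(1/0.73) ≈ 2.3136
y* = (k*)^α = 2.3136^0.27 ≈ 1.2542
c* = (1 − s)·y* = (1 − 0.19) × 1.2542 ≈ 1.0159

c* = 1.02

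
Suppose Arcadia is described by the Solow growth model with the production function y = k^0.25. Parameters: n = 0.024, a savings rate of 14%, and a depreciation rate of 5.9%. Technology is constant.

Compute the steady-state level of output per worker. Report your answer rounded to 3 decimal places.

At the steady state, Δk = 0, so s·k^α = (n + δ)·k.
Dividing both sides by k: k^(1−α) = s / (n + δ).
k^0.75 = 0.14 / (0.024 + 0.059) = 0.14 / 0.083 = 1.6867
k* = 1.6867^(1/0.75) ≈ 2.0078
y* = (k*)^α = 2.0078^0.25 ≈ 1.1904

y* = 1.190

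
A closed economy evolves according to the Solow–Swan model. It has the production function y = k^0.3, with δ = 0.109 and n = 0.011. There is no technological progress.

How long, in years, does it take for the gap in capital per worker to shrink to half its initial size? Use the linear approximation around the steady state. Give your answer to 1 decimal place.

t_½ ≈ 8.3 years

Near the steady state the convergence rate is λ = (1 − α)(n + δ).
λ = (1 − 0.3) × 0.120 = 0.7 × 0.120 = 0.0840
Half-life = ln 2 / λ = 0.6931 / 0.0840 ≈ 8.25 years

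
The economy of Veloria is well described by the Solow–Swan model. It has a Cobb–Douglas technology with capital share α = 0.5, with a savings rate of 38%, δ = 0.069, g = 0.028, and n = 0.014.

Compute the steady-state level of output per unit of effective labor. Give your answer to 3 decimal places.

At the steady state, Δk = 0, so s·k^α = (n + g + δ)·k.
Rearranging, k^(1−α) = s / (n + g + δ).
k^0.5 = 0.38 / (0.014 + 0.028 + 0.069) = 0.38 / 0.111 = 3.4234
k* = 3.4234^(1/0.5) ≈ 11.7197
y* = (k*)^α = 11.7197^0.5 ≈ 3.4234

y* = 3.423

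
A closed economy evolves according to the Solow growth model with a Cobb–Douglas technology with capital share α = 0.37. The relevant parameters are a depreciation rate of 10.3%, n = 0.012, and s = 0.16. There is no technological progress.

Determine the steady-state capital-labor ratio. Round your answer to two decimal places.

k* = 1.69

At the steady state, Δk = 0, so s·k^α = (n + δ)·k.
Dividing both sides by k: k^(1−α) = s / (n + δ).
k^0.63 = 0.16 / (0.012 + 0.103) = 0.16 / 0.115 = 1.3913
k* = 1.3913^(1/0.63) ≈ 1.6891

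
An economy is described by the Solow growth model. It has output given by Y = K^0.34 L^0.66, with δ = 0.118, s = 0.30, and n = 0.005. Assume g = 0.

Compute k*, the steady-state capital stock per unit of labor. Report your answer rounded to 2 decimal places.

In steady state, investment equals break-even investment: s·k^α = (n + δ)·k.
Rearranging, k^(1−α) = s / (n + δ).
k^0.66 = 0.30 / (0.005 + 0.118) = 0.30 / 0.123 = 2.4390
k* = 2.4390^(1/0.66) ≈ 3.8609

k* = 3.86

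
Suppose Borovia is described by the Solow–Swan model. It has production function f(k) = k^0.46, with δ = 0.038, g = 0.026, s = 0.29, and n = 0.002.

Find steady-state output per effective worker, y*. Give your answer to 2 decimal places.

y* = 3.53

At the steady state, Δk = 0, so s·k^α = (n + g + δ)·k.
Rearranging, k^(1−α) = s / (n + g + δ).
k^0.54 = 0.29 / (0.002 + 0.026 + 0.038) = 0.29 / 0.066 = 4.3939
k* = 4.3939^(1/0.54) ≈ 15.5047
y* = (k*)^α = 15.5047^0.46 ≈ 3.5287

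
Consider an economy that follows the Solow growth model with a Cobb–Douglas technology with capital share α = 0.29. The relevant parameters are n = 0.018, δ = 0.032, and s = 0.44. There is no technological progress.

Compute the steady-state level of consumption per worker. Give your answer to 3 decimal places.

Steady state requires s·f(k) = (n + δ)·k, i.e. s·k^α = (n + δ)·k.
Dividing both sides by k: k^(1−α) = s / (n + δ).
k^0.71 = 0.44 / (0.018 + 0.032) = 0.44 / 0.050 = 8.8000
k* = 8.8000^(1/0.71) ≈ 21.3923
y* = (k*)^α = 21.3923^0.29 ≈ 2.4309
c* = (1 − s)·y* = (1 − 0.44) × 2.4309 ≈ 1.3613

c* ≈ 1.361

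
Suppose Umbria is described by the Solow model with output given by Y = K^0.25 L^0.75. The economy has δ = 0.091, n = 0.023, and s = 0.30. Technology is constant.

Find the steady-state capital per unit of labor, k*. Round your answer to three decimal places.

k* = 3.633

Steady state requires s·f(k) = (n + δ)·k, i.e. s·k^α = (n + δ)·k.
Rearranging, k^(1−α) = s / (n + δ).
k^0.75 = 0.30 / (0.023 + 0.091) = 0.30 / 0.114 = 2.6316
k* = 2.6316^(1/0.75) ≈ 3.6332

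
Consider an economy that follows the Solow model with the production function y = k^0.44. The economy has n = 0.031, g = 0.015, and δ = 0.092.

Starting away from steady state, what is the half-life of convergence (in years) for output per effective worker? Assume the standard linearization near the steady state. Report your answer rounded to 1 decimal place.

half-life ≈ 9.0 years

Near the steady state the convergence rate is λ = (1 − α)(n + g + δ).
λ = (1 − 0.44) × 0.138 = 0.56 × 0.138 = 0.07728
Half-life = ln 2 / λ = 0.6931 / 0.07728 ≈ 8.97 years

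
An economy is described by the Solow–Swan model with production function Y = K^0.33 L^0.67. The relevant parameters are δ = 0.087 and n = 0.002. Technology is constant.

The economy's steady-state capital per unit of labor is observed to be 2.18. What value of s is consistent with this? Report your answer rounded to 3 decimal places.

s ≈ 0.150

Steady state requires s·f(k) = (n + δ)·k, i.e. s·k^α = (n + δ)·k.
So s / (n + δ) = (k*)^(1−α) = 2.18^0.67 = 1.6856.
Therefore s = 1.6856 × (n + δ) = 1.6856 × 0.089 = 0.1500.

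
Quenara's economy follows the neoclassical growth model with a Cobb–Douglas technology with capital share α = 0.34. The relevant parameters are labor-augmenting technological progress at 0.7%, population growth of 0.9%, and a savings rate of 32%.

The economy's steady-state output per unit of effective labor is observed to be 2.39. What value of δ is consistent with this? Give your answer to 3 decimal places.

δ ≈ 0.043

Steady state requires s·f(k) = (n + g + δ)·k, i.e. s·k^α = (n + g + δ)·k.
Since y* = [s/(n + g + δ)]^(α/(1−α)), we have s/(n + g + δ) = (y*)^((1−α)/α) = 2.39^1.9412 = 5.4268.
Therefore n + g + δ = s / 5.4268 = 0.32 / 5.4268 = 0.0590, so δ = 0.0590 − 0.016 = 0.0430.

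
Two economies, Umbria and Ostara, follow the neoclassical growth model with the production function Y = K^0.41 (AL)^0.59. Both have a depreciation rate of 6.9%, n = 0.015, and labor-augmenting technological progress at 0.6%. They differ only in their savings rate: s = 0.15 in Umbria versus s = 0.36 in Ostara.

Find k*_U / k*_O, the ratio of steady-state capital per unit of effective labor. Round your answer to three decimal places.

k*_U / k*_O ≈ 0.227

Steady-state k* = [s/(n + g + δ)]^(1/(1−α)), so the ratio is [ (s_U/(n + g + δ)_U) / (s_O/(n + g + δ)_O) ]^1.6949.
s_U/(n + g + δ)_U = 0.15/0.090 = 1.6667; s_O/(n + g + δ)_O = 0.36/0.090 = 4.0000.
Ratio = (1.6667/4.0000)^1.6949 = 0.4167^1.6949 ≈ 0.2268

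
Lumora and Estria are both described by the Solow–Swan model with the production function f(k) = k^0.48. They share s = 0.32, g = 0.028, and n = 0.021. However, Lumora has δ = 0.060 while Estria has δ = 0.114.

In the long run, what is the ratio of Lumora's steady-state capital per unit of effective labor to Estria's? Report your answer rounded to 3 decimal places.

Steady-state k* = [s/(n + g + δ)]^(1/(1−α)), so the ratio is [ (s_L/(n + g + δ)_L) / (s_E/(n + g + δ)_E) ]^1.9231.
s_L/(n + g + δ)_L = 0.32/0.109 = 2.9358; s_E/(n + g + δ)_E = 0.32/0.163 = 1.9632.
Ratio = (2.9358/1.9632)^1.9231 = 1.4954^1.9231 ≈ 2.1681

k*_L / k*_E ≈ 2.168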